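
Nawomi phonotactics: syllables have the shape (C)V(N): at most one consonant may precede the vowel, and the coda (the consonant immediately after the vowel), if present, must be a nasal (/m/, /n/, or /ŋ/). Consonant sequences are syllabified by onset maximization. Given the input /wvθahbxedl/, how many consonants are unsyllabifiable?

6

Under (C)V(N), the unsyllabifiable consonants are /w/, /v/, /h/, /b/, /d/, /l/ (only a nasal (/m/, /n/, or /ŋ/) is licensed in coda position; onsets are limited to one consonant).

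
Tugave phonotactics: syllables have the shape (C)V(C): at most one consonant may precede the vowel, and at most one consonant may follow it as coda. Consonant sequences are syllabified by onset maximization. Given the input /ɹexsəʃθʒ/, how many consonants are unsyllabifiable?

The consonants /θ/, /ʒ/ cannot be parsed into a legal (C)V(C) syllable (at most one coda consonant is licensed; onsets are limited to one consonant).

2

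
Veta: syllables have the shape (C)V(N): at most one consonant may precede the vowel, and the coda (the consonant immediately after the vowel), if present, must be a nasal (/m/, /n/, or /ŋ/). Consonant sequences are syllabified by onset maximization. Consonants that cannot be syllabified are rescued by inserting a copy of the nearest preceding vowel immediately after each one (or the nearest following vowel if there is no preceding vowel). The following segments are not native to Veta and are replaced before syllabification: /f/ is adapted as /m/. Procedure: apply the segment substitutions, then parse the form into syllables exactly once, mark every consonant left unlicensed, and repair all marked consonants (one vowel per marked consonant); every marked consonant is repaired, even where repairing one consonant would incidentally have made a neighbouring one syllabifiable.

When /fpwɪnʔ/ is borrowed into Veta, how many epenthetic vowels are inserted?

After substitution the input is /mpwɪnʔ/.
The unsyllabifiable consonants are /m/, /p/, /ʔ/; each receives one epenthetic vowel.

3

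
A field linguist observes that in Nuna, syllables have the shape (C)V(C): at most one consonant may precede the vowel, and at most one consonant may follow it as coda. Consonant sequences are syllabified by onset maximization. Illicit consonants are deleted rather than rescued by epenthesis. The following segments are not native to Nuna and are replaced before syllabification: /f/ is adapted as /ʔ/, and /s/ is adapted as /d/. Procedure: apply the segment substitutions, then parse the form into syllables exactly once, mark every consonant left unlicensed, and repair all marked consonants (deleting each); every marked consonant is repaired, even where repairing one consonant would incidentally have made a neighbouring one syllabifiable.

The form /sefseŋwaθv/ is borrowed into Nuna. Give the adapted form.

deʔdeŋwaθ

Substitution: /s/ → /d/, /f/ → /ʔ/, giving /deʔdeŋwaθv/.
The consonants /v/ cannot be parsed into a legal (C)V(C) syllable (at most one coda consonant is licensed; onsets are limited to one consonant).
Deletion applies to /v/.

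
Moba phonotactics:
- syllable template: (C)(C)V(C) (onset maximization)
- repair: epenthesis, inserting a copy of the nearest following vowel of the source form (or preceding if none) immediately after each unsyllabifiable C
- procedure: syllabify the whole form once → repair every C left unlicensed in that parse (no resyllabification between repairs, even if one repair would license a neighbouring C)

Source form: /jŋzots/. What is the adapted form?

joŋzotso

Syllabifying with onset maximization leaves /j/, /s/ stranded (at most one coda consonant is licensed; onsets may contain at most 2 consonants).
Each unlicensed consonant becomes the onset of a new syllable: /j/ → /jo/, /s/ → /so/.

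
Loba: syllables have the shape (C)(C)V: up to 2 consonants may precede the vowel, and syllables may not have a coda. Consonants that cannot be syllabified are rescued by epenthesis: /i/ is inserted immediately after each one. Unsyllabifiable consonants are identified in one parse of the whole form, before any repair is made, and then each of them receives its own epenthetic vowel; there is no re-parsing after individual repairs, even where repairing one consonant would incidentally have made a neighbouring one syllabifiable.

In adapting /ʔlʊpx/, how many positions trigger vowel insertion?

The unsyllabifiable consonants are /p/, /x/; each receives one epenthetic vowel.

2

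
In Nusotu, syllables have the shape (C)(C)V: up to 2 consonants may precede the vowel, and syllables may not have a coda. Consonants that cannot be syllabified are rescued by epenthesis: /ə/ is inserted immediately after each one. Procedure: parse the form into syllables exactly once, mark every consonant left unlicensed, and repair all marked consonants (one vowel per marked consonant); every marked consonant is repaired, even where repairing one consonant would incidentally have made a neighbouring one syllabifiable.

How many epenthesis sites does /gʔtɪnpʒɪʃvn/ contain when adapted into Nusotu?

The unsyllabifiable consonants are /g/, /n/, /ʃ/, /v/, /n/; each receives one epenthetic vowel.

5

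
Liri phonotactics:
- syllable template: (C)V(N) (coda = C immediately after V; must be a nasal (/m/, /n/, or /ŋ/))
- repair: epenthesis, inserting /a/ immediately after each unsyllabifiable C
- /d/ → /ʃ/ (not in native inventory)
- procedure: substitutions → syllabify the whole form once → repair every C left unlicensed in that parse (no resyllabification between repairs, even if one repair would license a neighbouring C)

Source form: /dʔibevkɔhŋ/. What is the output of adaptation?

ʃaʔibevakɔhaŋa

Substitution: /d/ → /ʃ/, giving /ʃʔibevkɔhŋ/.
The consonants /ʃ/, /v/, /h/, /ŋ/ cannot be parsed into a legal (C)V(N) syllable (only a nasal (/m/, /n/, or /ŋ/) is licensed in coda position; onsets are limited to one consonant).
Epenthesis after each stranded consonant: /ʃ/ → /ʃa/, /v/ → /va/, /h/ → /ha/, /ŋ/ → /ŋa/.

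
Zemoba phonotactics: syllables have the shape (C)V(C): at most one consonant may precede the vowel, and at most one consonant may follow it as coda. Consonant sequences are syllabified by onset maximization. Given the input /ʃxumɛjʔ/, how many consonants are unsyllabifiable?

2

Syllabifying with onset maximization leaves /ʃ/, /ʔ/ stranded (at most one coda consonant is licensed; onsets are limited to one consonant).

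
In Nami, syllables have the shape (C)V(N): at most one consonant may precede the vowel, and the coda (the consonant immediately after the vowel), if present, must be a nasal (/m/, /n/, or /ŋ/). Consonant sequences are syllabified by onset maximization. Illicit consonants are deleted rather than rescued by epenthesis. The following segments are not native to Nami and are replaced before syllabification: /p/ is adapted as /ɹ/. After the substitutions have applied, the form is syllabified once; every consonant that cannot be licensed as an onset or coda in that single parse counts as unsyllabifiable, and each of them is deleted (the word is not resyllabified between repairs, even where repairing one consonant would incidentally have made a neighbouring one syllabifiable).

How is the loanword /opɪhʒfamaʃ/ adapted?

Substitution: /p/ → /ɹ/, giving /oɹɪhʒfamaʃ/.
Under (C)V(N), the unsyllabifiable consonants are /h/, /ʒ/, /ʃ/ (only a nasal (/m/, /n/, or /ŋ/) is licensed in coda position; onsets are limited to one consonant).
Each unlicensed consonant is deleted: /h/, /ʒ/, /ʃ/.

oɹɪfama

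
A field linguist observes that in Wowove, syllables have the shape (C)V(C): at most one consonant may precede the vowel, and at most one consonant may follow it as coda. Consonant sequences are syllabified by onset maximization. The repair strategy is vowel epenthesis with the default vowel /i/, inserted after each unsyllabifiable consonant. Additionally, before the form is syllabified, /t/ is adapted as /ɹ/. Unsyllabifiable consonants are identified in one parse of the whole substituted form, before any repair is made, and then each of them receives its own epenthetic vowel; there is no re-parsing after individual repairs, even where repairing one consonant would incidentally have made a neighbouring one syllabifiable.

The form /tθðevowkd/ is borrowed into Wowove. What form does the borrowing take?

Substitution: /t/ → /ɹ/, giving /ɹθðevowkd/.
Under (C)V(C), the unsyllabifiable consonants are /ɹ/, /θ/, /k/, /d/ (at most one coda consonant is licensed; onsets are limited to one consonant).
Inserting the epenthetic vowel yields /ɹ/ → /ɹi/, /θ/ → /θi/, /k/ → /ki/, /d/ → /di/.

ɹiθiðevowkidi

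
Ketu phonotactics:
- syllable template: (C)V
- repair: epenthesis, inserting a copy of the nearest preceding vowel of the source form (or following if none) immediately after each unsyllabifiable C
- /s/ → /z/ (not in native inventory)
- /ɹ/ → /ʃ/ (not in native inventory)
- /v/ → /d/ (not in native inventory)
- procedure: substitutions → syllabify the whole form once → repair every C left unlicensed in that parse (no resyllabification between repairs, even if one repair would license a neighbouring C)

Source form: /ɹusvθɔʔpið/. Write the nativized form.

ʃuzuduθɔʔɔpiði

Substitution: /ɹ/ → /ʃ/, /s/ → /z/, /v/ → /d/, giving /ʃuzdθɔʔpið/.
Syllabifying with onset maximization leaves /z/, /d/, /ʔ/, /ð/ stranded (no codas are permitted; onsets are limited to one consonant).
Each unlicensed consonant becomes the onset of a new syllable: /z/ → /zu/, /d/ → /du/, /ʔ/ → /ʔɔ/, /ð/ → /ði/.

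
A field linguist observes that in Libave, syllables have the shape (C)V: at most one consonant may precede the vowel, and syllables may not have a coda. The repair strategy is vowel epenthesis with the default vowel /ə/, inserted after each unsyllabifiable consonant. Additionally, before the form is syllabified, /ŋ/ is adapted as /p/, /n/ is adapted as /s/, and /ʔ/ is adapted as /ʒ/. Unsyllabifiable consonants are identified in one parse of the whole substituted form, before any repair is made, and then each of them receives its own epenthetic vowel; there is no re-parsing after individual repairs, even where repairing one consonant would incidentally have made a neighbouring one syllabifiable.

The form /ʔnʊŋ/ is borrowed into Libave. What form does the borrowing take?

Substitution: /ʔ/ → /ʒ/, /n/ → /s/, /ŋ/ → /p/, giving /ʒsʊp/.
Syllabifying with onset maximization leaves /ʒ/, /p/ stranded (no codas are permitted; onsets are limited to one consonant).
Each unlicensed consonant becomes the onset of a new syllable: /ʒ/ → /ʒə/, /p/ → /pə/.

ʒəsʊpə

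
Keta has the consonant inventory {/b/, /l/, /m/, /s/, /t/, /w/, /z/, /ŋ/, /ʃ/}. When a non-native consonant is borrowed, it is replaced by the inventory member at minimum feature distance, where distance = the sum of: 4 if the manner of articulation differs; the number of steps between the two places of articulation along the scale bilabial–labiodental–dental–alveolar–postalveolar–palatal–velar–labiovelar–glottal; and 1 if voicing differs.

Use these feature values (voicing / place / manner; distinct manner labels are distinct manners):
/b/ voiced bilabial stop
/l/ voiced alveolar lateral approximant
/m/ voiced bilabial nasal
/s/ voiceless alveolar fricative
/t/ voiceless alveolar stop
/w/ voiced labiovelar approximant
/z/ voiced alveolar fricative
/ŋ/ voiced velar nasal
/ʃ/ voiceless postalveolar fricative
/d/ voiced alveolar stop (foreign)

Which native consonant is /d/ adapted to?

t

/t/ is closest: same manner (stop), place distance 0 (alveolar→alveolar), voicing differs (+1); total 1. Next closest is /b/ at distance 3.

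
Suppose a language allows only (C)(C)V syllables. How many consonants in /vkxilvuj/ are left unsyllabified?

2

The consonants /v/, /j/ cannot be parsed into a legal (C)(C)V syllable (no codas are permitted; onsets may contain at most 2 consonants).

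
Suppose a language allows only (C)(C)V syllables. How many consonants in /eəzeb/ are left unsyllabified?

1

Syllabifying with onset maximization leaves /b/ stranded (no codas are permitted; onsets may contain at most 2 consonants).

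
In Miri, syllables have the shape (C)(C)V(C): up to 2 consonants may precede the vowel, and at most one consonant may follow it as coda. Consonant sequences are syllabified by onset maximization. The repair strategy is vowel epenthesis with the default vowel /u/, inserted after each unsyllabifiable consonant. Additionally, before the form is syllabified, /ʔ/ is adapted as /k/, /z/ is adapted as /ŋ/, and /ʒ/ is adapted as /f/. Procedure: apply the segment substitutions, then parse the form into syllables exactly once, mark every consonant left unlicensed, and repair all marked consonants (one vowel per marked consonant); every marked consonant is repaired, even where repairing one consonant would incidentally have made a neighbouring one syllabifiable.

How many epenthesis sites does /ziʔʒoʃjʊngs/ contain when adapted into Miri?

2

After substitution the input is /ŋikfoʃjʊngs/.
The unsyllabifiable consonants are /g/, /s/; each receives one epenthetic vowel.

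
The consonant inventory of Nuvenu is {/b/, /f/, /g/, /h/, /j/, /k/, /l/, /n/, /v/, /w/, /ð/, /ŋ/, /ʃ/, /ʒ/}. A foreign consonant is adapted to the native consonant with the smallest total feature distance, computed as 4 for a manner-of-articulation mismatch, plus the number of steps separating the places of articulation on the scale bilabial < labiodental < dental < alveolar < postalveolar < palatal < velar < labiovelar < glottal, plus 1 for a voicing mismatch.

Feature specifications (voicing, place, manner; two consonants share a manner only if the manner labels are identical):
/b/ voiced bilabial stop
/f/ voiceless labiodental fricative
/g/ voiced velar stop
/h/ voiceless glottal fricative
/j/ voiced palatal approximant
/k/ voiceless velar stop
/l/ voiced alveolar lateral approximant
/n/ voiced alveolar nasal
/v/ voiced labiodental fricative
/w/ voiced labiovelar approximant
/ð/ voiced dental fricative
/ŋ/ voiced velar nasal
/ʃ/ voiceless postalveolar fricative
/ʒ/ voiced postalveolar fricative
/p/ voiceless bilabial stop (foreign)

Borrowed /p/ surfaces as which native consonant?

/b/ is closest: same manner (stop), place distance 0 (bilabial→bilabial), voicing differs (+1); total 1. Next closest is /f/ at distance 5.

b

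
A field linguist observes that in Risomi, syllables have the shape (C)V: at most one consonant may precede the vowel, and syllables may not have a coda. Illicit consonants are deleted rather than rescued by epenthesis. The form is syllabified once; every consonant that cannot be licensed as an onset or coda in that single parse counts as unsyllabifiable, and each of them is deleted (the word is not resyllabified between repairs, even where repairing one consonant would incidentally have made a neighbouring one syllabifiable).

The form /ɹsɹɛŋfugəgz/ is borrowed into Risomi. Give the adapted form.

ɹɛfugə

Syllabifying with onset maximization leaves /ɹ/, /s/, /ŋ/, /g/, /z/ stranded (no codas are permitted; onsets are limited to one consonant).
Deletion applies to /ɹ/, /s/, /ŋ/, /g/, /z/.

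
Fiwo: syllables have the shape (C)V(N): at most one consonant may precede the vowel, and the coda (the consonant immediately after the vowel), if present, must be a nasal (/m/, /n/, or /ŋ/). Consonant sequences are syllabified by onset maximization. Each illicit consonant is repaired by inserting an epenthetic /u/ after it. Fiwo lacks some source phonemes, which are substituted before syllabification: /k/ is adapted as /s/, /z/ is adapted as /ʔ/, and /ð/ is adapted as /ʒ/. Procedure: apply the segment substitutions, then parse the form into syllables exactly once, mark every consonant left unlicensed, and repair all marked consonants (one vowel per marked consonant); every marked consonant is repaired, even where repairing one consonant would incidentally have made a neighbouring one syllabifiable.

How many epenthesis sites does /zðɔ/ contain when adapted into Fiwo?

1

After substitution the input is /ʔʒɔ/.
The unsyllabifiable consonants are /ʔ/; each receives one epenthetic vowel.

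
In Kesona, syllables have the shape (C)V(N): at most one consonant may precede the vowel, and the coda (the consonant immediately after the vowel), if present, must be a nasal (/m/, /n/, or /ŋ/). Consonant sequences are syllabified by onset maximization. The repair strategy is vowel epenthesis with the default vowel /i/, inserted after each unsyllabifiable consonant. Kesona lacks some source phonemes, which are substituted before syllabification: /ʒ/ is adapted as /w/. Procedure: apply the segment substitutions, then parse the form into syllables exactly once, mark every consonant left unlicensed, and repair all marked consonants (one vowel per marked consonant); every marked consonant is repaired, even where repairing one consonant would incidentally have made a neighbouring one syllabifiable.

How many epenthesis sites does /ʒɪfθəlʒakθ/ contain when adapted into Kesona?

After substitution the input is /wɪfθəlwakθ/.
The unsyllabifiable consonants are /f/, /l/, /k/, /θ/; each receives one epenthetic vowel.

4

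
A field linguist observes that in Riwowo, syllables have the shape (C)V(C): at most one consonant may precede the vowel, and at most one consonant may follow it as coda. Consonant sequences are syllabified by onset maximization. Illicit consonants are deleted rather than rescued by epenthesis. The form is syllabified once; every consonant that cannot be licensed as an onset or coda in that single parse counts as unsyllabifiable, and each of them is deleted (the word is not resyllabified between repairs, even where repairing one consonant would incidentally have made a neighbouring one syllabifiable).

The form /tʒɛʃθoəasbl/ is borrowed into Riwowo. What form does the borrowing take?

ʒɛʃθoəas

Syllabifying with onset maximization leaves /t/, /b/, /l/ stranded (at most one coda consonant is licensed; onsets are limited to one consonant).
Deletion applies to /t/, /b/, /l/.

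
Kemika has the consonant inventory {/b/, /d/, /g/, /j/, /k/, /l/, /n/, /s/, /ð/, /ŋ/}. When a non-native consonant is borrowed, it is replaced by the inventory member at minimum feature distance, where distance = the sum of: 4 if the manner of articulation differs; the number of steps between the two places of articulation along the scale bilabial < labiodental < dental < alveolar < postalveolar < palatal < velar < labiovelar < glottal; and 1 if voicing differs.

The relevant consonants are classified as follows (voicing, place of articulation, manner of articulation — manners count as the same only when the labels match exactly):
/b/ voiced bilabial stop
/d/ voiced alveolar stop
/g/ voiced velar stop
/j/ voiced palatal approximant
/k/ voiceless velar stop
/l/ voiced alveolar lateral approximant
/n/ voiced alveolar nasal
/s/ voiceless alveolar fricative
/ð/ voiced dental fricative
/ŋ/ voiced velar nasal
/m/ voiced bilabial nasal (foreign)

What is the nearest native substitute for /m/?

/n/ is closest: same manner (nasal), place distance 3 (bilabial→alveolar), same voicing; total 3. Next closest is /b/ at distance 4.

n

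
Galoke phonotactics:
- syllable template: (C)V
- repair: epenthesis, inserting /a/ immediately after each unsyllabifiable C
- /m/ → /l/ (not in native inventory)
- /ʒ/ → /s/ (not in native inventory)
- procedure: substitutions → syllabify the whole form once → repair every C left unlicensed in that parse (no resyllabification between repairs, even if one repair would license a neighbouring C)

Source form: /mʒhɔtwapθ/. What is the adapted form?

Substitution: /m/ → /l/, /ʒ/ → /s/, giving /lshɔtwapθ/.
The consonants /l/, /s/, /t/, /p/, /θ/ cannot be parsed into a legal (C)V syllable (no codas are permitted; onsets are limited to one consonant).
Inserting the epenthetic vowel yields /l/ → /la/, /s/ → /sa/, /t/ → /ta/, /p/ → /pa/, /θ/ → /θa/.

lasahɔtawapaθa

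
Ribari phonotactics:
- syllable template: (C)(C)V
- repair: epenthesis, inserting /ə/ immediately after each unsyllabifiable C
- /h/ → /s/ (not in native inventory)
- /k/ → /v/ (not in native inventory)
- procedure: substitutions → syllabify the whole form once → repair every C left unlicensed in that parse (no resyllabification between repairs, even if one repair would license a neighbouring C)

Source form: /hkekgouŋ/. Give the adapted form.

Substitution: /h/ → /s/, /k/ → /v/, giving /svevgouŋ/.
Syllabifying with onset maximization leaves /ŋ/ stranded (no codas are permitted; onsets may contain at most 2 consonants).
Inserting the epenthetic vowel yields /ŋ/ → /ŋə/.

svevgouŋə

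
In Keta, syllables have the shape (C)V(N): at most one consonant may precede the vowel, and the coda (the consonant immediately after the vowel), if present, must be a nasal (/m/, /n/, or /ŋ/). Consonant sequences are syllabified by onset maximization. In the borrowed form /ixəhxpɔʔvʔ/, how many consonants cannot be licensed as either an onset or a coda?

Under (C)V(N), the unsyllabifiable consonants are /h/, /x/, /ʔ/, /v/, /ʔ/ (only a nasal (/m/, /n/, or /ŋ/) is licensed in coda position; onsets are limited to one consonant).

5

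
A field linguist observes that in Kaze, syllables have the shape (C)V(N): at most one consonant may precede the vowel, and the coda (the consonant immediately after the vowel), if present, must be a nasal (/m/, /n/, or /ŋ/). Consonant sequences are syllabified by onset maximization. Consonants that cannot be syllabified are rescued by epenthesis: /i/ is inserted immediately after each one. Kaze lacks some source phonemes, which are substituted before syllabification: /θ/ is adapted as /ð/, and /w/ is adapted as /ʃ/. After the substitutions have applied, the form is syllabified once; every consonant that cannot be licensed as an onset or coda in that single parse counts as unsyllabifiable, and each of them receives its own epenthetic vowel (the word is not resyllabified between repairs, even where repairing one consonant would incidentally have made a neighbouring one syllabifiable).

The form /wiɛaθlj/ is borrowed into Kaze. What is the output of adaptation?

Substitution: /w/ → /ʃ/, /θ/ → /ð/, giving /ʃiɛaðlj/.
Under (C)V(N), the unsyllabifiable consonants are /ð/, /l/, /j/ (only a nasal (/m/, /n/, or /ŋ/) is licensed in coda position; onsets are limited to one consonant).
Epenthesis after each stranded consonant: /ð/ → /ði/, /l/ → /li/, /j/ → /ji/.

ʃiɛaðiliji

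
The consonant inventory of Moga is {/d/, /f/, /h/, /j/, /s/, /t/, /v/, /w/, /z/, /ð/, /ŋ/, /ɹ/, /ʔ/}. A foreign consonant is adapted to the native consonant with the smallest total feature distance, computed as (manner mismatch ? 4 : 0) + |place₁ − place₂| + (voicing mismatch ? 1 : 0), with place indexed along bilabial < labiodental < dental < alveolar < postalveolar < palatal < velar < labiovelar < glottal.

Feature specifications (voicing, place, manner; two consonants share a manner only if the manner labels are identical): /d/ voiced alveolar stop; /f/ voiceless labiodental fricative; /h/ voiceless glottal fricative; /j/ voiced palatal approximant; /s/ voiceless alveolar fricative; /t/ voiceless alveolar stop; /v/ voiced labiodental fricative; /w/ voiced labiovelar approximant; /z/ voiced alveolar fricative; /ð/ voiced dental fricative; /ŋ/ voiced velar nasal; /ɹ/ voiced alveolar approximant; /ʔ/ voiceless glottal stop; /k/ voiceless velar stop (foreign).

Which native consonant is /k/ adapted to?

ʔ

/ʔ/ is closest: same manner (stop), place distance 2 (velar→glottal), same voicing; total 2. Next closest is /t/ at distance 3.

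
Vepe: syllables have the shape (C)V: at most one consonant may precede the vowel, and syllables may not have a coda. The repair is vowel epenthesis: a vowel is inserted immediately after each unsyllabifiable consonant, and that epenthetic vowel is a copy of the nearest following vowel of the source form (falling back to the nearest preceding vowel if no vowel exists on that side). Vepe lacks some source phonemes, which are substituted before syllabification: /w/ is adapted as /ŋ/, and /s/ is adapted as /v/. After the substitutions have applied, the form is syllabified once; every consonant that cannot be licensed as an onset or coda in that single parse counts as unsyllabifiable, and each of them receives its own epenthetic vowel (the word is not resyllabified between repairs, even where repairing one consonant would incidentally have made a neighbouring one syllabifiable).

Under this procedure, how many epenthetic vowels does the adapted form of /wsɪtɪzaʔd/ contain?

3

After substitution the input is /ŋvɪtɪzaʔd/.
The unsyllabifiable consonants are /ŋ/, /ʔ/, /d/; each receives one epenthetic vowel.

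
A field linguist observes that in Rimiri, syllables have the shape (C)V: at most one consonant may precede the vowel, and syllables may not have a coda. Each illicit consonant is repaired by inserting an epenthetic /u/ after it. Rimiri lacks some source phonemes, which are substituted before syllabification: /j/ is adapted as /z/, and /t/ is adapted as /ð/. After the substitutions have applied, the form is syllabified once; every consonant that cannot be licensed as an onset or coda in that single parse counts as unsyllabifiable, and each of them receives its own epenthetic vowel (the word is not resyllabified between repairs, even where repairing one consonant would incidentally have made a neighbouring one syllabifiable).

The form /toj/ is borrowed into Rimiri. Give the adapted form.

Substitution: /t/ → /ð/, /j/ → /z/, giving /ðoz/.
The consonants /z/ cannot be parsed into a legal (C)V syllable (no codas are permitted; onsets are limited to one consonant).
Epenthesis after each stranded consonant: /z/ → /zu/.

ðozu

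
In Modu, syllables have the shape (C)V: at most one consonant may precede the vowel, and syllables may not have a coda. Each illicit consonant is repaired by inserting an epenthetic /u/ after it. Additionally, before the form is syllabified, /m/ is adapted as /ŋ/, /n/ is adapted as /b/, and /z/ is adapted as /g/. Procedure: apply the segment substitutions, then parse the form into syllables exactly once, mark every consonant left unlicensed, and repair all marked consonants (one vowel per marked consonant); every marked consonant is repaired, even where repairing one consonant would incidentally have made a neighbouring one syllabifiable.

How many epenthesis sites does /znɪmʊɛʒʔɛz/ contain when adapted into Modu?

After substitution the input is /gbɪŋʊɛʒʔɛg/.
The unsyllabifiable consonants are /g/, /ʒ/, /g/; each receives one epenthetic vowel.

3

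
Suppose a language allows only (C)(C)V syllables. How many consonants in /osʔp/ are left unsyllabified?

3

Under (C)(C)V, the unsyllabifiable consonants are /s/, /ʔ/, /p/ (no codas are permitted; onsets may contain at most 2 consonants).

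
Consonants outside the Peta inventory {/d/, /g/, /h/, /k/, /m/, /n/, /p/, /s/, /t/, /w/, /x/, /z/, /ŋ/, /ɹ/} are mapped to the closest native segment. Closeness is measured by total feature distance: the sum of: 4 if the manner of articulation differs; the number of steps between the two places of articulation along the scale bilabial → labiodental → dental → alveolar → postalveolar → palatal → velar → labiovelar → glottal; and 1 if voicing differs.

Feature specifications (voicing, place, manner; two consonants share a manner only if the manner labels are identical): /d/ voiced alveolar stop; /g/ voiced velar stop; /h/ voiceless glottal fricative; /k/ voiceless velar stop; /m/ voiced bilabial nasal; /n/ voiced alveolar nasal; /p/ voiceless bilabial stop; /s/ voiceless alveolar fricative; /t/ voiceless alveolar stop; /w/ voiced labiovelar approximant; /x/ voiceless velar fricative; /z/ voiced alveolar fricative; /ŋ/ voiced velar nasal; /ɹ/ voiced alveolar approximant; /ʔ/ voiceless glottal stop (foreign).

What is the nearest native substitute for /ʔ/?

/k/ is closest: same manner (stop), place distance 2 (glottal→velar), same voicing; total 2. Next closest is /g/ at distance 3.

k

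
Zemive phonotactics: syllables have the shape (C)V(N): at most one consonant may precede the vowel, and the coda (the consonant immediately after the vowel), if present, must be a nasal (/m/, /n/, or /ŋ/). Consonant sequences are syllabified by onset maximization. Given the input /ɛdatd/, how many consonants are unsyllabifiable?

2

Under (C)V(N), the unsyllabifiable consonants are /t/, /d/ (only a nasal (/m/, /n/, or /ŋ/) is licensed in coda position; onsets are limited to one consonant).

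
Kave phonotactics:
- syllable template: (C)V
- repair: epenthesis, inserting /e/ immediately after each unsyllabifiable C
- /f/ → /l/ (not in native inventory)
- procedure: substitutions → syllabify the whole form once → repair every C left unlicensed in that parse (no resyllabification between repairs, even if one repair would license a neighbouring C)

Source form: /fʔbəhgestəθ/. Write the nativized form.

Substitution: /f/ → /l/, giving /lʔbəhgestəθ/.
Syllabifying with onset maximization leaves /l/, /ʔ/, /h/, /s/, /θ/ stranded (no codas are permitted; onsets are limited to one consonant).
Inserting the epenthetic vowel yields /l/ → /le/, /ʔ/ → /ʔe/, /h/ → /he/, /s/ → /se/, /θ/ → /θe/.

leʔebəhegesetəθe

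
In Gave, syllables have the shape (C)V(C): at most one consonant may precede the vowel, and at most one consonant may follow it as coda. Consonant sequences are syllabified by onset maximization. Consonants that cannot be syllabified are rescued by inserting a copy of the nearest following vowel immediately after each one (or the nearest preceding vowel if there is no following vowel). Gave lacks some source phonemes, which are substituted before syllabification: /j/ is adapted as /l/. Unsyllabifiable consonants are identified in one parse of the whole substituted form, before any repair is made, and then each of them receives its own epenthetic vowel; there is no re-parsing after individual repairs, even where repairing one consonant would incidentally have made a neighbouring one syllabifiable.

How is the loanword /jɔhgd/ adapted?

Substitution: /j/ → /l/, giving /lɔhgd/.
The consonants /g/, /d/ cannot be parsed into a legal (C)V(C) syllable (at most one coda consonant is licensed; onsets are limited to one consonant).
Epenthesis after each stranded consonant: /g/ → /gɔ/, /d/ → /dɔ/.

lɔhgɔdɔ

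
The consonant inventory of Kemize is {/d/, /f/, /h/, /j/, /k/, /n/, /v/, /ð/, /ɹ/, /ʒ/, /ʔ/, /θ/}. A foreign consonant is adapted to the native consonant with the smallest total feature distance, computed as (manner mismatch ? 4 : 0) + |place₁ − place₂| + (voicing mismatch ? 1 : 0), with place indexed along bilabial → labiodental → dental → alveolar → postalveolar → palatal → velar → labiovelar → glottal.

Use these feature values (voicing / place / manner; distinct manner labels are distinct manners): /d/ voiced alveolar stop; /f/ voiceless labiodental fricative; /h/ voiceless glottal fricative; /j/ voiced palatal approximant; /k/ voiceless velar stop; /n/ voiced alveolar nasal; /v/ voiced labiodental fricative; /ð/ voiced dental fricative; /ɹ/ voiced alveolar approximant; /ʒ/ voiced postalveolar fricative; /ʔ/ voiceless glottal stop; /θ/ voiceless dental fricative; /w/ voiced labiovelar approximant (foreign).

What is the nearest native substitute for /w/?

/j/ is closest: same manner (approximant), place distance 2 (labiovelar→palatal), same voicing; total 2. Next closest is /ɹ/ at distance 4.

j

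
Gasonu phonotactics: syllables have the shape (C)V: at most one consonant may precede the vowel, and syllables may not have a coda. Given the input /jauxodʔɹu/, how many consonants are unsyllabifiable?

2

Under (C)V, the unsyllabifiable consonants are /d/, /ʔ/ (no codas are permitted; onsets are limited to one consonant).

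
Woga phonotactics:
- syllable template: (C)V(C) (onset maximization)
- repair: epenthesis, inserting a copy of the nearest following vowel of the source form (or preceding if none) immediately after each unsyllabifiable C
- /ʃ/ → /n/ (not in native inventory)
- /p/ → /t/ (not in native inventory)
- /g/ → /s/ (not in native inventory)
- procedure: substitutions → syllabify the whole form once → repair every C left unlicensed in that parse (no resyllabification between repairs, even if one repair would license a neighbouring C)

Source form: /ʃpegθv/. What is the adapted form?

netesθeve

Substitution: /ʃ/ → /n/, /p/ → /t/, /g/ → /s/, giving /ntesθv/.
Under (C)V(C), the unsyllabifiable consonants are /n/, /θ/, /v/ (at most one coda consonant is licensed; onsets are limited to one consonant).
Inserting the epenthetic vowel yields /n/ → /ne/, /θ/ → /θe/, /v/ → /ve/.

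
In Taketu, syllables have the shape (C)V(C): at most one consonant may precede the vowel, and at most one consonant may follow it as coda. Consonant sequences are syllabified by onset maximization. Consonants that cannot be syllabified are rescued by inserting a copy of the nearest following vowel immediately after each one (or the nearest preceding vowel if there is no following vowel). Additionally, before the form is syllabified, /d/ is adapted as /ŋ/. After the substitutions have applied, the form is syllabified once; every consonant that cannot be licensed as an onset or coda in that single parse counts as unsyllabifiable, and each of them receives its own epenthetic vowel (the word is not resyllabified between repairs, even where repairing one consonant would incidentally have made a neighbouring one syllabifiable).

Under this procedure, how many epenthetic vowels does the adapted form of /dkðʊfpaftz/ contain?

After substitution the input is /ŋkðʊfpaftz/.
The unsyllabifiable consonants are /ŋ/, /k/, /t/, /z/; each receives one epenthetic vowel.

4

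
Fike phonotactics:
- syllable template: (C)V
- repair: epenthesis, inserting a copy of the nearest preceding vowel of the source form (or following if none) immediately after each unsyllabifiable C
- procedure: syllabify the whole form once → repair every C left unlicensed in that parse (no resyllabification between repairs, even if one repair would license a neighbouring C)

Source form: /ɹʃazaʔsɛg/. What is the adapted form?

Under (C)V, the unsyllabifiable consonants are /ɹ/, /ʔ/, /g/ (no codas are permitted; onsets are limited to one consonant).
Epenthesis after each stranded consonant: /ɹ/ → /ɹa/, /ʔ/ → /ʔa/, /g/ → /gɛ/.

ɹaʃazaʔasɛgɛ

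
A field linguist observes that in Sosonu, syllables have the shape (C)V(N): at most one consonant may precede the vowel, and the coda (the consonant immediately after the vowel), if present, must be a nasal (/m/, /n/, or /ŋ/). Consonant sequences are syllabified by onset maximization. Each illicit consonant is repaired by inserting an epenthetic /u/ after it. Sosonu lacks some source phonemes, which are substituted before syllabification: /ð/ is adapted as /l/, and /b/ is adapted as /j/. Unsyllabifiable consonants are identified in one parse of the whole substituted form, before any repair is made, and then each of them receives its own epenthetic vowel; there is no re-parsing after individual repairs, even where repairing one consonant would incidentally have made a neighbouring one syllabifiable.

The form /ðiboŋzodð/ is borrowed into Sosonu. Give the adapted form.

Substitution: /ð/ → /l/, /b/ → /j/, giving /lijoŋzodl/.
Syllabifying with onset maximization leaves /d/, /l/ stranded (only a nasal (/m/, /n/, or /ŋ/) is licensed in coda position; onsets are limited to one consonant).
Epenthesis after each stranded consonant: /d/ → /du/, /l/ → /lu/.

lijoŋzodulu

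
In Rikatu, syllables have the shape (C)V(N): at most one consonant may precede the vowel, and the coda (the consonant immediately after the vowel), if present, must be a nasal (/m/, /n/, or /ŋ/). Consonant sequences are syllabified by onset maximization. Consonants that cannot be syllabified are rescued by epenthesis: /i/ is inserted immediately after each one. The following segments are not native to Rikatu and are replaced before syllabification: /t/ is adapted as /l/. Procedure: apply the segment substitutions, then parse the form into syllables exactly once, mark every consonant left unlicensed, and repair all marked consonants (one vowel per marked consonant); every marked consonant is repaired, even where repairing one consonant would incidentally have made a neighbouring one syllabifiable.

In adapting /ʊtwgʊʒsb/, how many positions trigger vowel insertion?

After substitution the input is /ʊlwgʊʒsb/.
The unsyllabifiable consonants are /l/, /w/, /ʒ/, /s/, /b/; each receives one epenthetic vowel.

5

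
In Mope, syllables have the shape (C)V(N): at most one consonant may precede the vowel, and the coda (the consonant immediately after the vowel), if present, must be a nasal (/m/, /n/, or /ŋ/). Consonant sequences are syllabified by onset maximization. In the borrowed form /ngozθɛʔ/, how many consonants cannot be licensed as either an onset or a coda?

The consonants /n/, /z/, /ʔ/ cannot be parsed into a legal (C)V(N) syllable (only a nasal (/m/, /n/, or /ŋ/) is licensed in coda position; onsets are limited to one consonant).

3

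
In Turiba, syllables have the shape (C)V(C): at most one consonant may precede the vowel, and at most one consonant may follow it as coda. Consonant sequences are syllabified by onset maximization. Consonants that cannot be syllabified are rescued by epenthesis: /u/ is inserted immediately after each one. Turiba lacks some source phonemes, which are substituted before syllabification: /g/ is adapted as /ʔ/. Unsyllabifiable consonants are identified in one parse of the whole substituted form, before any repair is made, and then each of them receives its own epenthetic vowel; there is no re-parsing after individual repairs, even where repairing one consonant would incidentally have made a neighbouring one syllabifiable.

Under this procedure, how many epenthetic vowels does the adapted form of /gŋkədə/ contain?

After substitution the input is /ʔŋkədə/.
The unsyllabifiable consonants are /ʔ/, /ŋ/; each receives one epenthetic vowel.

2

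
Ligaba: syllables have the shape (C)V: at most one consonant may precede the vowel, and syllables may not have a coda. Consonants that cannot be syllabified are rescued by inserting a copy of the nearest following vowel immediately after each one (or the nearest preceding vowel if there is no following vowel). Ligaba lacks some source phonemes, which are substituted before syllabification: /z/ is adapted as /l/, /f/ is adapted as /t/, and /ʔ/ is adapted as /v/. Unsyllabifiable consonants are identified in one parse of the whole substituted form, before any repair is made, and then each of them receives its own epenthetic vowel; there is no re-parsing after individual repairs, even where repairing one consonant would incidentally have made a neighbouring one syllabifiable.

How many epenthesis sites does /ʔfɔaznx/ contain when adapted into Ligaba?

After substitution the input is /vtɔalnx/.
The unsyllabifiable consonants are /v/, /l/, /n/, /x/; each receives one epenthetic vowel.

4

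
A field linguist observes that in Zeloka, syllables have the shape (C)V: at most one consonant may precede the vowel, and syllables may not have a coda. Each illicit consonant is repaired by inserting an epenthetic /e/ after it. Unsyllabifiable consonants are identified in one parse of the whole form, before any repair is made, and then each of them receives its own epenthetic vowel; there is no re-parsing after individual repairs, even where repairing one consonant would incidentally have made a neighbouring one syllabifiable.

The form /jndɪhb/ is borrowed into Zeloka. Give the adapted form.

jenedɪhebe

Syllabifying with onset maximization leaves /j/, /n/, /h/, /b/ stranded (no codas are permitted; onsets are limited to one consonant).
Each unlicensed consonant becomes the onset of a new syllable: /j/ → /je/, /n/ → /ne/, /h/ → /he/, /b/ → /be/.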